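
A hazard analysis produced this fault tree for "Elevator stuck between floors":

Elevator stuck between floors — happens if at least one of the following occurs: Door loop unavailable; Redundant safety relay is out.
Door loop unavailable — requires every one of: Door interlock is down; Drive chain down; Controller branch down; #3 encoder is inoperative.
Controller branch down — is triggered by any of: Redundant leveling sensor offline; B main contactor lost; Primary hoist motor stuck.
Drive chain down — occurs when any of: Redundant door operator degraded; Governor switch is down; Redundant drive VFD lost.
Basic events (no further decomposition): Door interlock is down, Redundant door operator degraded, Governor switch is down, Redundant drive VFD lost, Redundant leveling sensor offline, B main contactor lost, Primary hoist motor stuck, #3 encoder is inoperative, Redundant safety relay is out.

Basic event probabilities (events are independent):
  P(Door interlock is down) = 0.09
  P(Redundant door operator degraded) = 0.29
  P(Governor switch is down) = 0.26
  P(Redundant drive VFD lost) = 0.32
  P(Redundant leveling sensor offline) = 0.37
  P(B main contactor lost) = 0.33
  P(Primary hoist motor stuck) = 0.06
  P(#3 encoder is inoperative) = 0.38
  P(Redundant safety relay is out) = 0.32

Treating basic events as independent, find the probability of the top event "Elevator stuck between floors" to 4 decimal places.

0.3290

P(Drive chain down) [OR] = 1 − (1−0.29) × (1−0.26) × (1−0.32) = 0.642728
P(Controller branch down) [OR] = 1 − (1−0.37) × (1−0.33) × (1−0.06) = 0.603226
P(Door loop unavailable) [AND] = 0.09 × 0.642728 × 0.603226 × 0.38 = 0.013260
P(Elevator stuck between floors) [OR] = 1 − (1−0.013260) × (1−0.32) = 0.329017
Rounded to 4 decimal places: P(Elevator stuck between floors) ≈ 0.3290.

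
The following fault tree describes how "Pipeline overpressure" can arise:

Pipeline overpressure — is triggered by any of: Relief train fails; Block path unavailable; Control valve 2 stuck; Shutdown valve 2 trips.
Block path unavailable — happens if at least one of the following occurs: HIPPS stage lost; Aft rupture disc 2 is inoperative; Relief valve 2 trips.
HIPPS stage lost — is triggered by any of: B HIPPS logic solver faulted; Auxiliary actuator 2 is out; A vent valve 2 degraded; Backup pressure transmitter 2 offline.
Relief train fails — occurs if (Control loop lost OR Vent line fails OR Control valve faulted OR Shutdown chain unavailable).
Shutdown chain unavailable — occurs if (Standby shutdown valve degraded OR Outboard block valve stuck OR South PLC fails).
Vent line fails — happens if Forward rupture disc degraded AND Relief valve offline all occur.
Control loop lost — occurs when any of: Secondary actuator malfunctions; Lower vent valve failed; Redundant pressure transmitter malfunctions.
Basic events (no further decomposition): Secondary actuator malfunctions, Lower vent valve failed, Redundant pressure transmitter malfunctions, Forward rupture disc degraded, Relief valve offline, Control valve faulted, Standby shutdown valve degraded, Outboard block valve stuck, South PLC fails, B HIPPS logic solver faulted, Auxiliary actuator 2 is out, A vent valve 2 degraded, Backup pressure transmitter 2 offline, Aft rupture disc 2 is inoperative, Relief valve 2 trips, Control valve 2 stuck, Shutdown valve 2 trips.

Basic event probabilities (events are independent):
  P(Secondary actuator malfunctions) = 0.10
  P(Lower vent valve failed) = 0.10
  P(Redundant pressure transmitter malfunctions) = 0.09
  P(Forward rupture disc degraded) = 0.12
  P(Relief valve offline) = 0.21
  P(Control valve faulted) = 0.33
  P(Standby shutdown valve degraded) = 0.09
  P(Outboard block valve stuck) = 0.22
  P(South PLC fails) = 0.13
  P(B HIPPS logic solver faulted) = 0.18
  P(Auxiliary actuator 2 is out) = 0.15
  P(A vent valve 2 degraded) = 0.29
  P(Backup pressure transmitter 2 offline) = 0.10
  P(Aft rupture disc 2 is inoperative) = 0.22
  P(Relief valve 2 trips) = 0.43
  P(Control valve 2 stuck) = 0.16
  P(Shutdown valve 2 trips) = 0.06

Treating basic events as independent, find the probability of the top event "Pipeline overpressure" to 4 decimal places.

P(Control loop lost) [OR] = 1 − (1−0.10) × (1−0.10) × (1−0.09) = 0.262900
P(Vent line fails) [AND] = 0.12 × 0.21 = 0.025200
P(Shutdown chain unavailable) [OR] = 1 − (1−0.09) × (1−0.22) × (1−0.13) = 0.382474
P(Relief train fails) [OR] = 1 − (1−0.262900) × (1−0.025200) × (1−0.33) × (1−0.382474) = 0.702716
P(HIPPS stage lost) [OR] = 1 − (1−0.18) × (1−0.15) × (1−0.29) × (1−0.10) = 0.554617
P(Block path unavailable) [OR] = 1 − (1−0.554617) × (1−0.22) × (1−0.43) = 0.801983
P(Pipeline overpressure) [OR] = 1 − (1−0.702716) × (1−0.801983) × (1−0.16) × (1−0.06) = 0.953518
Rounded to 4 decimal places: P(Pipeline overpressure) ≈ 0.9535.

0.9535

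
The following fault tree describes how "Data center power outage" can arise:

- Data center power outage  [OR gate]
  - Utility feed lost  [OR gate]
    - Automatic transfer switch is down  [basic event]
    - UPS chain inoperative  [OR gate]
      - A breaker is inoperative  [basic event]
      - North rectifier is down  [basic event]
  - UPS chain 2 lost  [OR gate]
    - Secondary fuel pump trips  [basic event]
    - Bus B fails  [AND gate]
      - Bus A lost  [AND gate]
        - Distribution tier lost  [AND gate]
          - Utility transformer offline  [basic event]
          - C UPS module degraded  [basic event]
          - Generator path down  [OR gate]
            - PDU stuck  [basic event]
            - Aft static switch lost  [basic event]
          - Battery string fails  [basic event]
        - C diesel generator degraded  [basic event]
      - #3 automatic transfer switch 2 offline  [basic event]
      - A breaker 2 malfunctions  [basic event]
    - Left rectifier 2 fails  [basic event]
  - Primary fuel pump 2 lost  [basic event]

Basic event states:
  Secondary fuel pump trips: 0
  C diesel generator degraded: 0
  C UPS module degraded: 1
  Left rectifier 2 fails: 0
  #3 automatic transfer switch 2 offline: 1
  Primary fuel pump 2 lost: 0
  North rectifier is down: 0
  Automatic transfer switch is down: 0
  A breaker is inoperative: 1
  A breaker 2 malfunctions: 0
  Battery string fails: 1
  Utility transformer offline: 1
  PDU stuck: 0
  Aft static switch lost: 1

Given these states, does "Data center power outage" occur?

Yes

UPS chain inoperative [OR]: A breaker is inoperative=occurs, North rectifier is down=not → at least one input occurs → occurs.
Utility feed lost [OR]: Automatic transfer switch is down=not, UPS chain inoperative=occurs → at least one input occurs → occurs.
Generator path down [OR]: PDU stuck=not, Aft static switch lost=occurs → at least one input occurs → occurs.
Distribution tier lost [AND]: Utility transformer offline=occurs, C UPS module degraded=occurs, Generator path down=occurs, Battery string fails=occurs → all inputs occur → occurs.
Bus A lost [AND]: Distribution tier lost=occurs, C diesel generator degraded=not → not all inputs occur → does not occur.
Bus B fails [AND]: Bus A lost=not, #3 automatic transfer switch 2 offline=occurs, A breaker 2 malfunctions=not → not all inputs occur → does not occur.
UPS chain 2 lost [OR]: Secondary fuel pump trips=not, Bus B fails=not, Left rectifier 2 fails=not → no input occurs → does not occur.
Data center power outage [OR]: Utility feed lost=occurs, UPS chain 2 lost=not, Primary fuel pump 2 lost=not → at least one input occurs → occurs.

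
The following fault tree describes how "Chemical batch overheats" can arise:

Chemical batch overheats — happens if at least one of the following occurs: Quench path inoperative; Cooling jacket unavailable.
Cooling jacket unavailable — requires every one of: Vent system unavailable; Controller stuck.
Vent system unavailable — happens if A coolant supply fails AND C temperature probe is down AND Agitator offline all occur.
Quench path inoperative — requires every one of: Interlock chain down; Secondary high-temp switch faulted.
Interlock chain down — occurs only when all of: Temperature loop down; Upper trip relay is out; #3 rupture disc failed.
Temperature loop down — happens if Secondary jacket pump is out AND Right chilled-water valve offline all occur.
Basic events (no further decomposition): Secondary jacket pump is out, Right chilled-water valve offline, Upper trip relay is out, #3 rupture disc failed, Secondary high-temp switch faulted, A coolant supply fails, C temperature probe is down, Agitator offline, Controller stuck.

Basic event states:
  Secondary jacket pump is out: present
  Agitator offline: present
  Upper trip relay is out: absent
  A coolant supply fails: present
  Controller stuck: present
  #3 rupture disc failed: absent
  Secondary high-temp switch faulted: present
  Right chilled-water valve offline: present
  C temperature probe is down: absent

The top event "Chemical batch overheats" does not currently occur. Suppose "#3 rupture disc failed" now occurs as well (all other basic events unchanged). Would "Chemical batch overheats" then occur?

Counterfactual: set "#3 rupture disc failed" to occurred.
Temperature loop down [AND]: Secondary jacket pump is out=occurs, Right chilled-water valve offline=occurs → all inputs occur → occurs.
Interlock chain down [AND]: Temperature loop down=occurs, Upper trip relay is out=not, #3 rupture disc failed=occurs → not all inputs occur → does not occur.
Quench path inoperative [AND]: Interlock chain down=not, Secondary high-temp switch faulted=occurs → not all inputs occur → does not occur.
Vent system unavailable [AND]: A coolant supply fails=occurs, C temperature probe is down=not, Agitator offline=occurs → not all inputs occur → does not occur.
Cooling jacket unavailable [AND]: Vent system unavailable=not, Controller stuck=occurs → not all inputs occur → does not occur.
Chemical batch overheats [OR]: Quench path inoperative=not, Cooling jacket unavailable=not → no input occurs → does not occur.

No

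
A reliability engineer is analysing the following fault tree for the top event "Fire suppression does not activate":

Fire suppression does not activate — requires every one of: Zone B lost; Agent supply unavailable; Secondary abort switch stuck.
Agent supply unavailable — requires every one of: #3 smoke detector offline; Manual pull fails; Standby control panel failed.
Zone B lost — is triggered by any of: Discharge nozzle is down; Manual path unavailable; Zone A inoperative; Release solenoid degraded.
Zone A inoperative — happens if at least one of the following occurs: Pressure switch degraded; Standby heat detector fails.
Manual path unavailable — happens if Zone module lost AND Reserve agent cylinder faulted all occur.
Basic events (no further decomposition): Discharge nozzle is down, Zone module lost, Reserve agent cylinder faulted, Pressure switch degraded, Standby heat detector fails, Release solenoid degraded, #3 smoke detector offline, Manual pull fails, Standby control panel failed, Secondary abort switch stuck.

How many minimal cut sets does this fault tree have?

Manual path unavailable [AND]: one cut set from each child combined → 1 × 1 = 1 cut set(s).
Zone A inoperative [OR]: union of children's cut sets → 2 cut set(s).
Zone B lost [OR]: union of children's cut sets → 5 cut set(s).
Agent supply unavailable [AND]: one cut set from each child combined → 1 × 1 × 1 = 1 cut set(s).
Fire suppression does not activate [AND]: one cut set from each child combined → 5 × 1 × 1 = 5 cut set(s).
Minimal cut sets: {#3 smoke detector offline, Discharge nozzle is down, Manual pull fails, Secondary abort switch stuck, Standby control panel failed}; {#3 smoke detector offline, Manual pull fails, Reserve agent cylinder faulted, Secondary abort switch stuck, Standby control panel failed, Zone module lost}; {#3 smoke detector offline, Manual pull fails, Pressure switch degraded, Secondary abort switch stuck, Standby control panel failed}; {#3 smoke detector offline, Manual pull fails, Secondary abort switch stuck, Standby control panel failed, Standby heat detector fails}; {#3 smoke detector offline, Manual pull fails, Release solenoid degraded, Secondary abort switch stuck, Standby control panel failed}.

5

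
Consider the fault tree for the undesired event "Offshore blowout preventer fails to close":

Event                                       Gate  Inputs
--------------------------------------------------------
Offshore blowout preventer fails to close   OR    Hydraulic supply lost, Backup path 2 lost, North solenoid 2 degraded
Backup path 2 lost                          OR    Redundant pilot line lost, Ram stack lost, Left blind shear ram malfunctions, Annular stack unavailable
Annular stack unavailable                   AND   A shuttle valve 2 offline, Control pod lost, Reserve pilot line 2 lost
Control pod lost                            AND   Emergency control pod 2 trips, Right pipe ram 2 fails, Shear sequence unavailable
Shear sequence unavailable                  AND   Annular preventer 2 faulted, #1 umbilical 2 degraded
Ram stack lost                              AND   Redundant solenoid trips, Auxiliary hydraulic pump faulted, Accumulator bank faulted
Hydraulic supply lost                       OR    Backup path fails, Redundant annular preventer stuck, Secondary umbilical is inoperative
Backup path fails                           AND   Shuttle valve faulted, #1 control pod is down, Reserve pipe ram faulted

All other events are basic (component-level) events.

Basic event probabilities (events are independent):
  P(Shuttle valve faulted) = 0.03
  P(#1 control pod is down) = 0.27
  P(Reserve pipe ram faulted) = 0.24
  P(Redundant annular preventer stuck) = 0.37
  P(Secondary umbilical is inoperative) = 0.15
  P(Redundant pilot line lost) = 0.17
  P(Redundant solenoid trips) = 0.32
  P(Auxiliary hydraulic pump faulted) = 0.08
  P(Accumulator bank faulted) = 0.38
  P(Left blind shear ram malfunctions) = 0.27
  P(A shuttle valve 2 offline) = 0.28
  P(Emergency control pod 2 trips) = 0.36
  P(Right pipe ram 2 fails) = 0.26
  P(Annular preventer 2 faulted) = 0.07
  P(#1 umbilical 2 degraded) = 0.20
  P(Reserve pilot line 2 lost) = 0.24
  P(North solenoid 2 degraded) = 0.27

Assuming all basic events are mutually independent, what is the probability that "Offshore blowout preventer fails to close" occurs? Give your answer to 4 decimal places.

0.7659

P(Backup path fails) [AND] = 0.03 × 0.27 × 0.24 = 0.001944
P(Hydraulic supply lost) [OR] = 1 − (1−0.001944) × (1−0.37) × (1−0.15) = 0.465541
P(Ram stack lost) [AND] = 0.32 × 0.08 × 0.38 = 0.009728
P(Shear sequence unavailable) [AND] = 0.07 × 0.20 = 0.014000
P(Control pod lost) [AND] = 0.36 × 0.26 × 0.014000 = 0.001310
P(Annular stack unavailable) [AND] = 0.28 × 0.001310 × 0.24 = 0.000088
P(Backup path 2 lost) [OR] = 1 − (1−0.17) × (1−0.009728) × (1−0.27) × (1−0.000088) = 0.400047
P(Offshore blowout preventer fails to close) [OR] = 1 − (1−0.465541) × (1−0.400047) × (1−0.27) = 0.765925
Rounded to 4 decimal places: P(Offshore blowout preventer fails to close) ≈ 0.7659.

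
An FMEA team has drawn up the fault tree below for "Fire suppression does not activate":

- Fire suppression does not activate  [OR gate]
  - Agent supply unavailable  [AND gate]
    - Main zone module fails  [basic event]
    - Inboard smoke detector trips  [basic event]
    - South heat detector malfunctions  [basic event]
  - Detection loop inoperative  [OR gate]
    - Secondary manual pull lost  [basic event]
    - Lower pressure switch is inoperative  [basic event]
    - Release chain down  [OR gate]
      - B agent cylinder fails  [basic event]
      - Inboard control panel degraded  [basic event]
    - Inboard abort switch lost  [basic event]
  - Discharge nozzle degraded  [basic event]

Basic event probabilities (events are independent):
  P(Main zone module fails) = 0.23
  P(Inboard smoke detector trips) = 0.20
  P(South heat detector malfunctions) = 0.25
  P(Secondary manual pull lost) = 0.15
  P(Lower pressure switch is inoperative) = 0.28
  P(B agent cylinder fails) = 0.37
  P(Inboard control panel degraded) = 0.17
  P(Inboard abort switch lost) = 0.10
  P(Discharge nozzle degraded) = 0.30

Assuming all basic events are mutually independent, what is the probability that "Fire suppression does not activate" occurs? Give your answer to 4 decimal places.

0.8007

P(Agent supply unavailable) [AND] = 0.23 × 0.20 × 0.25 = 0.011500
P(Release chain down) [OR] = 1 − (1−0.37) × (1−0.17) = 0.477100
P(Detection loop inoperative) [OR] = 1 − (1−0.15) × (1−0.28) × (1−0.477100) × (1−0.10) = 0.711987
P(Fire suppression does not activate) [OR] = 1 − (1−0.011500) × (1−0.711987) × (1−0.30) = 0.800709
Rounded to 4 decimal places: P(Fire suppression does not activate) ≈ 0.8007.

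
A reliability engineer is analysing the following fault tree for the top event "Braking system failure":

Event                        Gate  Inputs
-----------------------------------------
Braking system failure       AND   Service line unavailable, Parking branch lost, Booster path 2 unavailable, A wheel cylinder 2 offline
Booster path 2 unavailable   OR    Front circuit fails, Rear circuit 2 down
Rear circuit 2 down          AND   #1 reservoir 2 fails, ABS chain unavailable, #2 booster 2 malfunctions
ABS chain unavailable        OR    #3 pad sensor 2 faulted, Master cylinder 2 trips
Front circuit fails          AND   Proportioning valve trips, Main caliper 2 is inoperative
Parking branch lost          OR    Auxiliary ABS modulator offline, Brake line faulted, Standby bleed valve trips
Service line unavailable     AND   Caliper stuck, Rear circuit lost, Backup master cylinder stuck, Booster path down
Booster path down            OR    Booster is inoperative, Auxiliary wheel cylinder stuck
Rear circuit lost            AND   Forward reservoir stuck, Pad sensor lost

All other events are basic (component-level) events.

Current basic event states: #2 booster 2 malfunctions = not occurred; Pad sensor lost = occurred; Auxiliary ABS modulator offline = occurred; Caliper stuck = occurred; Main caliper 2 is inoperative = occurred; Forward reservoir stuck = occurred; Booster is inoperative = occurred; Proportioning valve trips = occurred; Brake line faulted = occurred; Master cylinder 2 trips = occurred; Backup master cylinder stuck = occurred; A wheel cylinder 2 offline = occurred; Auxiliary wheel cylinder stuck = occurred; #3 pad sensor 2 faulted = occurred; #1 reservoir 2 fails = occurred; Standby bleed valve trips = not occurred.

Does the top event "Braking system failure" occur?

Yes

Rear circuit lost [AND]: Forward reservoir stuck=occurs, Pad sensor lost=occurs → all inputs occur → occurs.
Booster path down [OR]: Booster is inoperative=occurs, Auxiliary wheel cylinder stuck=occurs → at least one input occurs → occurs.
Service line unavailable [AND]: Caliper stuck=occurs, Rear circuit lost=occurs, Backup master cylinder stuck=occurs, Booster path down=occurs → all inputs occur → occurs.
Parking branch lost [OR]: Auxiliary ABS modulator offline=occurs, Brake line faulted=occurs, Standby bleed valve trips=not → at least one input occurs → occurs.
Front circuit fails [AND]: Proportioning valve trips=occurs, Main caliper 2 is inoperative=occurs → all inputs occur → occurs.
ABS chain unavailable [OR]: #3 pad sensor 2 faulted=occurs, Master cylinder 2 trips=occurs → at least one input occurs → occurs.
Rear circuit 2 down [AND]: #1 reservoir 2 fails=occurs, ABS chain unavailable=occurs, #2 booster 2 malfunctions=not → not all inputs occur → does not occur.
Booster path 2 unavailable [OR]: Front circuit fails=occurs, Rear circuit 2 down=not → at least one input occurs → occurs.
Braking system failure [AND]: Service line unavailable=occurs, Parking branch lost=occurs, Booster path 2 unavailable=occurs, A wheel cylinder 2 offline=occurs → all inputs occur → occurs.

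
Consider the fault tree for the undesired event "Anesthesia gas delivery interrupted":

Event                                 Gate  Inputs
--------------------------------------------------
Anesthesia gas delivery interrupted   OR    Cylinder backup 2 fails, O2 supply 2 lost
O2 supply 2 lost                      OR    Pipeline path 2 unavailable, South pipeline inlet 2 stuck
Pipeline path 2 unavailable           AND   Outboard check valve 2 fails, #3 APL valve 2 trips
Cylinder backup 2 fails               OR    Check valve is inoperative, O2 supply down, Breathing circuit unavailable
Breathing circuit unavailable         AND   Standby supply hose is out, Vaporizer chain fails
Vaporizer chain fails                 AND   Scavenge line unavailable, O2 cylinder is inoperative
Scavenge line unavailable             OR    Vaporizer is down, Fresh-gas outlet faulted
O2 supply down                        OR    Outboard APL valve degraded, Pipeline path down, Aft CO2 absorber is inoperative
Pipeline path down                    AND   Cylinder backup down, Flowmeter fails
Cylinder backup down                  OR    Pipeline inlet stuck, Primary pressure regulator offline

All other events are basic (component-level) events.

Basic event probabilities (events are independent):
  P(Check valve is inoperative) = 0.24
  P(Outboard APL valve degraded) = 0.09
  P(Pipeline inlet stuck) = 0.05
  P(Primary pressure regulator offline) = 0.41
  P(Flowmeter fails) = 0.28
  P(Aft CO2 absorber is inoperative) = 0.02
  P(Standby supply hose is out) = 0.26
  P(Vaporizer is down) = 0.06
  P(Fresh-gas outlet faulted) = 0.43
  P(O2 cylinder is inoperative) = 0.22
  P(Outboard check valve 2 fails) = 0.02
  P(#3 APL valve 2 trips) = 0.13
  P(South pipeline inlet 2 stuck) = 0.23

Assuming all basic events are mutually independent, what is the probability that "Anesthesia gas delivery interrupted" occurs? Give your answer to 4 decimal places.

P(Cylinder backup down) [OR] = 1 − (1−0.05) × (1−0.41) = 0.439500
P(Pipeline path down) [AND] = 0.439500 × 0.28 = 0.123060
P(O2 supply down) [OR] = 1 − (1−0.09) × (1−0.123060) × (1−0.02) = 0.217945
P(Scavenge line unavailable) [OR] = 1 − (1−0.06) × (1−0.43) = 0.464200
P(Vaporizer chain fails) [AND] = 0.464200 × 0.22 = 0.102124
P(Breathing circuit unavailable) [AND] = 0.26 × 0.102124 = 0.026552
P(Cylinder backup 2 fails) [OR] = 1 − (1−0.24) × (1−0.217945) × (1−0.026552) = 0.421420
P(Pipeline path 2 unavailable) [AND] = 0.02 × 0.13 = 0.002600
P(O2 supply 2 lost) [OR] = 1 − (1−0.002600) × (1−0.23) = 0.232002
P(Anesthesia gas delivery interrupted) [OR] = 1 − (1−0.421420) × (1−0.232002) = 0.555652
Rounded to 4 decimal places: P(Anesthesia gas delivery interrupted) ≈ 0.5557.

0.5557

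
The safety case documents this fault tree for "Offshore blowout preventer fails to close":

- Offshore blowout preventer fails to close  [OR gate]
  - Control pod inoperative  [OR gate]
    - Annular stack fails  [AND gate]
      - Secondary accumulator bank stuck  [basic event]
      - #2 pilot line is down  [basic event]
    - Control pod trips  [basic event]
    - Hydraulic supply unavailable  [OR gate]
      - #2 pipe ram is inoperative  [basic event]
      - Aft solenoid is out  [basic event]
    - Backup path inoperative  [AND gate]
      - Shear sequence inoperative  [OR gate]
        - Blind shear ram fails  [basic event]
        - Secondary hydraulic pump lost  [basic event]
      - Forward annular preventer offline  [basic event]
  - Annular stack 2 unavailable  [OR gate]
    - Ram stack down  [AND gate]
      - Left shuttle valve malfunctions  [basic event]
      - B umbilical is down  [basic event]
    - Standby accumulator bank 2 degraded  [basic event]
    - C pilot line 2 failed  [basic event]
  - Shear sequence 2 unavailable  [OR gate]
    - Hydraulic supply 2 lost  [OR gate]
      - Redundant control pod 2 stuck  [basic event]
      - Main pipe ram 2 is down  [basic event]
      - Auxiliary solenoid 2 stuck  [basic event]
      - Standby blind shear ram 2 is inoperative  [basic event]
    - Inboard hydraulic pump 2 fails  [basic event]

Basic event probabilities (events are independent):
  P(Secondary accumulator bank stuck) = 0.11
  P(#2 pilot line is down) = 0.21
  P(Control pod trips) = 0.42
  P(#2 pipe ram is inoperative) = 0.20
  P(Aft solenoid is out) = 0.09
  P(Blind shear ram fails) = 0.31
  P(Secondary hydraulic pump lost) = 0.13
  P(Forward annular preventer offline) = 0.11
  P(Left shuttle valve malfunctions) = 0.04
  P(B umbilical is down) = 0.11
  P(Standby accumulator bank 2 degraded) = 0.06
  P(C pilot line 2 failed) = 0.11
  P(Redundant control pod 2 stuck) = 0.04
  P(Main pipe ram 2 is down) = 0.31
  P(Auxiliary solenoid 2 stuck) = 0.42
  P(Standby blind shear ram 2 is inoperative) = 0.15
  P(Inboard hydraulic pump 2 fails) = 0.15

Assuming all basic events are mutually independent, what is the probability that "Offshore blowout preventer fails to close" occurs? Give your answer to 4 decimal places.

0.9088

P(Annular stack fails) [AND] = 0.11 × 0.21 = 0.023100
P(Hydraulic supply unavailable) [OR] = 1 − (1−0.20) × (1−0.09) = 0.272000
P(Shear sequence inoperative) [OR] = 1 − (1−0.31) × (1−0.13) = 0.399700
P(Backup path inoperative) [AND] = 0.399700 × 0.11 = 0.043967
P(Control pod inoperative) [OR] = 1 − (1−0.023100) × (1−0.42) × (1−0.272000) × (1−0.043967) = 0.605650
P(Ram stack down) [AND] = 0.04 × 0.11 = 0.004400
P(Annular stack 2 unavailable) [OR] = 1 − (1−0.004400) × (1−0.06) × (1−0.11) = 0.167081
P(Hydraulic supply 2 lost) [OR] = 1 − (1−0.04) × (1−0.31) × (1−0.42) × (1−0.15) = 0.673437
P(Shear sequence 2 unavailable) [OR] = 1 − (1−0.673437) × (1−0.15) = 0.722421
P(Offshore blowout preventer fails to close) [OR] = 1 − (1−0.605650) × (1−0.167081) × (1−0.722421) = 0.908826
Rounded to 4 decimal places: P(Offshore blowout preventer fails to close) ≈ 0.9088.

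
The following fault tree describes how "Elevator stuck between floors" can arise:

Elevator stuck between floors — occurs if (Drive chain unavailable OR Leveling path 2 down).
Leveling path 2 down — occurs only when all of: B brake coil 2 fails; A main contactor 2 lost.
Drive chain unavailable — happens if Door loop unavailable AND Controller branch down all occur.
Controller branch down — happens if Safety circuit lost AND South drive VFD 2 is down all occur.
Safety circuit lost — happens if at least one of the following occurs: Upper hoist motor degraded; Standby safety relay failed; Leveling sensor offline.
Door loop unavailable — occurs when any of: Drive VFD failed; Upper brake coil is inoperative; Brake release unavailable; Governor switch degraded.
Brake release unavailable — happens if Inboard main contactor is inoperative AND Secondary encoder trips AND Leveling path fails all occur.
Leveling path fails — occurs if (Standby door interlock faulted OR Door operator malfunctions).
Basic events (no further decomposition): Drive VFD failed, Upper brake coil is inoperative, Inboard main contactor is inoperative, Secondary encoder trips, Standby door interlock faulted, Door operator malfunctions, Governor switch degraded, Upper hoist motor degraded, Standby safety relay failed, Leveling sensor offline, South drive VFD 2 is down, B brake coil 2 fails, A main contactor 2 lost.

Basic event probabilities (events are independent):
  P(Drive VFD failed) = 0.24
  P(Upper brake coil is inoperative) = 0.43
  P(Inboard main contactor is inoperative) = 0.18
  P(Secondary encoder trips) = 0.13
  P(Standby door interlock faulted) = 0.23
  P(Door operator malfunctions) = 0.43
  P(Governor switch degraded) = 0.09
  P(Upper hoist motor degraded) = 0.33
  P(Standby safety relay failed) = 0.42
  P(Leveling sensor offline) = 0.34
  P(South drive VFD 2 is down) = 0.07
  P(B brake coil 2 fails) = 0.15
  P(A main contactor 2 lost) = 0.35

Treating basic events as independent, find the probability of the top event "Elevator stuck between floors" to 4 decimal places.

P(Leveling path fails) [OR] = 1 − (1−0.23) × (1−0.43) = 0.561100
P(Brake release unavailable) [AND] = 0.18 × 0.13 × 0.561100 = 0.013130
P(Door loop unavailable) [OR] = 1 − (1−0.24) × (1−0.43) × (1−0.013130) × (1−0.09) = 0.610964
P(Safety circuit lost) [OR] = 1 − (1−0.33) × (1−0.42) × (1−0.34) = 0.743524
P(Controller branch down) [AND] = 0.743524 × 0.07 = 0.052047
P(Drive chain unavailable) [AND] = 0.610964 × 0.052047 = 0.031799
P(Leveling path 2 down) [AND] = 0.15 × 0.35 = 0.052500
P(Elevator stuck between floors) [OR] = 1 − (1−0.031799) × (1−0.052500) = 0.082630
Rounded to 4 decimal places: P(Elevator stuck between floors) ≈ 0.0826.

0.0826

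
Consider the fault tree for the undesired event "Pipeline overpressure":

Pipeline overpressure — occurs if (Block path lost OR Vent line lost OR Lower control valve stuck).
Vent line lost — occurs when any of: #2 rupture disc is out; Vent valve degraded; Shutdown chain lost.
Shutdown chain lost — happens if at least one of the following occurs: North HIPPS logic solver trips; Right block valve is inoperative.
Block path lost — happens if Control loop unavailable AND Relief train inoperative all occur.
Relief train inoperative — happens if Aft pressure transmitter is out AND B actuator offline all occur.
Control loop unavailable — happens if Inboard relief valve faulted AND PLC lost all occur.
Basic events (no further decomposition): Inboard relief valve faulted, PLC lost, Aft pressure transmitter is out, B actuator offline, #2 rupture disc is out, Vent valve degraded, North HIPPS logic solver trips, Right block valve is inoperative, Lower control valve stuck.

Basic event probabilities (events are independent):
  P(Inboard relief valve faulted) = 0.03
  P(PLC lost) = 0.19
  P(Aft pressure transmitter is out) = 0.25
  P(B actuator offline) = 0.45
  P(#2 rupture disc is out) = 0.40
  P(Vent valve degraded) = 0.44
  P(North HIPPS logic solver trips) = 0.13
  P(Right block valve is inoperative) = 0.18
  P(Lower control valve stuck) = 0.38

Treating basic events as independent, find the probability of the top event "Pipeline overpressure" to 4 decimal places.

0.8515

P(Control loop unavailable) [AND] = 0.03 × 0.19 = 0.005700
P(Relief train inoperative) [AND] = 0.25 × 0.45 = 0.112500
P(Block path lost) [AND] = 0.005700 × 0.112500 = 0.000641
P(Shutdown chain lost) [OR] = 1 − (1−0.13) × (1−0.18) = 0.286600
P(Vent line lost) [OR] = 1 − (1−0.40) × (1−0.44) × (1−0.286600) = 0.760298
P(Pipeline overpressure) [OR] = 1 − (1−0.000641) × (1−0.760298) × (1−0.38) = 0.851480
Rounded to 4 decimal places: P(Pipeline overpressure) ≈ 0.8515.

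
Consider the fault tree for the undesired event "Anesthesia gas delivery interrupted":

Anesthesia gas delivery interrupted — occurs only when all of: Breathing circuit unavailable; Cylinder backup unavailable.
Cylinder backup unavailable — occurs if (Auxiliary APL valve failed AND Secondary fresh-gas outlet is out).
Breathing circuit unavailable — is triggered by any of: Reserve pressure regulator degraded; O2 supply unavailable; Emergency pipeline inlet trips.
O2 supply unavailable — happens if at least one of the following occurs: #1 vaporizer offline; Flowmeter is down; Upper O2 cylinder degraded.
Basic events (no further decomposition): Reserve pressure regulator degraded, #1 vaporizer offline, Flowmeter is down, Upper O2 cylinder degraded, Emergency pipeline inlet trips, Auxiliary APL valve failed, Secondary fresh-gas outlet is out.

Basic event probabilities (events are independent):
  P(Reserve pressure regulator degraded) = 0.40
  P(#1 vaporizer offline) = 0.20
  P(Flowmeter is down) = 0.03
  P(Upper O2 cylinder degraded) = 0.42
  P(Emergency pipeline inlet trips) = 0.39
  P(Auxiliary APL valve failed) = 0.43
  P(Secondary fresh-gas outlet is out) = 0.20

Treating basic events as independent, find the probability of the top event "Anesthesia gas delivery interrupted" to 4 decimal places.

0.0718

P(O2 supply unavailable) [OR] = 1 − (1−0.20) × (1−0.03) × (1−0.42) = 0.549920
P(Breathing circuit unavailable) [OR] = 1 − (1−0.40) × (1−0.549920) × (1−0.39) = 0.835271
P(Cylinder backup unavailable) [AND] = 0.43 × 0.20 = 0.086000
P(Anesthesia gas delivery interrupted) [AND] = 0.835271 × 0.086000 = 0.071833
Rounded to 4 decimal places: P(Anesthesia gas delivery interrupted) ≈ 0.0718.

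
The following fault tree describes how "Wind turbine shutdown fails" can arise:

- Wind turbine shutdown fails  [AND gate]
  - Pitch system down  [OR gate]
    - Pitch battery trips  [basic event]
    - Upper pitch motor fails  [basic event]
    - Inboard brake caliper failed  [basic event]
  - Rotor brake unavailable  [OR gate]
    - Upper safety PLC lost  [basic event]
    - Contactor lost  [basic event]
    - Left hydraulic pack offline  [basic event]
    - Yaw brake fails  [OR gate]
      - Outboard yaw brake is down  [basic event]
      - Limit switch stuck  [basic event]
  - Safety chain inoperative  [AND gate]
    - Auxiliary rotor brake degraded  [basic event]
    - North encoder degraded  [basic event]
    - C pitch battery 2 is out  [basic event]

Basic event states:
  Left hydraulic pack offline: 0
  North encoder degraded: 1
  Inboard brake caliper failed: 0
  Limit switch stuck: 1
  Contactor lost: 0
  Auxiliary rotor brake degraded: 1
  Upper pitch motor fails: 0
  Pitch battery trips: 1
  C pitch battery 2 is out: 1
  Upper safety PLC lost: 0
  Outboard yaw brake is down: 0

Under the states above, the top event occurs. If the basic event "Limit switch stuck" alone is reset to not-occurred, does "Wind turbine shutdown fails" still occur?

Counterfactual: set "Limit switch stuck" to not occurred.
Pitch system down [OR]: Pitch battery trips=occurs, Upper pitch motor fails=not, Inboard brake caliper failed=not → at least one input occurs → occurs.
Yaw brake fails [OR]: Outboard yaw brake is down=not, Limit switch stuck=not → no input occurs → does not occur.
Rotor brake unavailable [OR]: Upper safety PLC lost=not, Contactor lost=not, Left hydraulic pack offline=not, Yaw brake fails=not → no input occurs → does not occur.
Safety chain inoperative [AND]: Auxiliary rotor brake degraded=occurs, North encoder degraded=occurs, C pitch battery 2 is out=occurs → all inputs occur → occurs.
Wind turbine shutdown fails [AND]: Pitch system down=occurs, Rotor brake unavailable=not, Safety chain inoperative=occurs → not all inputs occur → does not occur.

No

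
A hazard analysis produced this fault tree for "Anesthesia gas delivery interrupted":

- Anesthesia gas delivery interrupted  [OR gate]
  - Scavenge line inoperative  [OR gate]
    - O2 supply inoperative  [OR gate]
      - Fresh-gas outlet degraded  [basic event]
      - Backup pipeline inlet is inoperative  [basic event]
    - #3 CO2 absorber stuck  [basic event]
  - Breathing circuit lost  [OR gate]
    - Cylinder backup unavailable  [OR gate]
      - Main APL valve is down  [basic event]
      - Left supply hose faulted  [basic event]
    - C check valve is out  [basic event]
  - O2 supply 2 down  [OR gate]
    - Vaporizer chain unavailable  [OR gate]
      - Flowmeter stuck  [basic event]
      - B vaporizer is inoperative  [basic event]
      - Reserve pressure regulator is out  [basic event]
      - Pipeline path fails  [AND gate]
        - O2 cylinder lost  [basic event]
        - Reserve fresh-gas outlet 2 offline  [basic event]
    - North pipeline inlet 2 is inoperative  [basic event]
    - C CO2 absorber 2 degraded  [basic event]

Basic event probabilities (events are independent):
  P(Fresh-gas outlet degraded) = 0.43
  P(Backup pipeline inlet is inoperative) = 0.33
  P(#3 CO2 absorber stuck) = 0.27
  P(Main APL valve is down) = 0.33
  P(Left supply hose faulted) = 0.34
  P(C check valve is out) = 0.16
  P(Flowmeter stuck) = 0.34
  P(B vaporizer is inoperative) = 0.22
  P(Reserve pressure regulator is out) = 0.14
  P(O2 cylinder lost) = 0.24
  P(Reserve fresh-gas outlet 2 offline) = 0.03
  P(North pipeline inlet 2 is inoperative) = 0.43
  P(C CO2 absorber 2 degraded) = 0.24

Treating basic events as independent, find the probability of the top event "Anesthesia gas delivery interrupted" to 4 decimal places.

P(O2 supply inoperative) [OR] = 1 − (1−0.43) × (1−0.33) = 0.618100
P(Scavenge line inoperative) [OR] = 1 − (1−0.618100) × (1−0.27) = 0.721213
P(Cylinder backup unavailable) [OR] = 1 − (1−0.33) × (1−0.34) = 0.557800
P(Breathing circuit lost) [OR] = 1 − (1−0.557800) × (1−0.16) = 0.628552
P(Pipeline path fails) [AND] = 0.24 × 0.03 = 0.007200
P(Vaporizer chain unavailable) [OR] = 1 − (1−0.34) × (1−0.22) × (1−0.14) × (1−0.007200) = 0.560460
P(O2 supply 2 down) [OR] = 1 − (1−0.560460) × (1−0.43) × (1−0.24) = 0.809591
P(Anesthesia gas delivery interrupted) [OR] = 1 − (1−0.721213) × (1−0.628552) × (1−0.809591) = 0.980282
Rounded to 4 decimal places: P(Anesthesia gas delivery interrupted) ≈ 0.9803.

0.9803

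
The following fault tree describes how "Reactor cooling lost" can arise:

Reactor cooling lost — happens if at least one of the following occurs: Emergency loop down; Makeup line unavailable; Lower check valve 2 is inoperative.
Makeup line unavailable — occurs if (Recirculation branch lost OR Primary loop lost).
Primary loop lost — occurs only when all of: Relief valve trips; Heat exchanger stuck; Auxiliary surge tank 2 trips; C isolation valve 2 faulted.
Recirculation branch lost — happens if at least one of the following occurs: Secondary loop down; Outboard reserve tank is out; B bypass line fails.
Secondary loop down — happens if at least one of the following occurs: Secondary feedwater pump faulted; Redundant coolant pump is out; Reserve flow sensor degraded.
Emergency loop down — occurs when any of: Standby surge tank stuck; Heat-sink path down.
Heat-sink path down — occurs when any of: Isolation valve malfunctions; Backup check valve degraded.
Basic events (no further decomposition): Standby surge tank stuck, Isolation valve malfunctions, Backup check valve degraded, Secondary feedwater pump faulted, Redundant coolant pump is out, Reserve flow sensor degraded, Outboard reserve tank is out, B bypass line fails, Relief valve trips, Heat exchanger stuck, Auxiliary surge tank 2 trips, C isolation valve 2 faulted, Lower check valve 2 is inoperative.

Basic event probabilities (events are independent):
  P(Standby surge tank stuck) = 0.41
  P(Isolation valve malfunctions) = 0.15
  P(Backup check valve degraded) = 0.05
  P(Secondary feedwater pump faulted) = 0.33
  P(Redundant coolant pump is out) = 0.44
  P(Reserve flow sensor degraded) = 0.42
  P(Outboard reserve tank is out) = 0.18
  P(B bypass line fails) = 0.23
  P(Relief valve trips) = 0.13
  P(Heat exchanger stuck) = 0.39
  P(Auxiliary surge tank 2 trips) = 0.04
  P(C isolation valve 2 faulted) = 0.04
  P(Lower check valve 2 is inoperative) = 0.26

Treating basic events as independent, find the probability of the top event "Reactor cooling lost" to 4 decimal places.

0.9516

P(Heat-sink path down) [OR] = 1 − (1−0.15) × (1−0.05) = 0.192500
P(Emergency loop down) [OR] = 1 − (1−0.41) × (1−0.192500) = 0.523575
P(Secondary loop down) [OR] = 1 − (1−0.33) × (1−0.44) × (1−0.42) = 0.782384
P(Recirculation branch lost) [OR] = 1 − (1−0.782384) × (1−0.18) × (1−0.23) = 0.862597
P(Primary loop lost) [AND] = 0.13 × 0.39 × 0.04 × 0.04 = 0.000081
P(Makeup line unavailable) [OR] = 1 − (1−0.862597) × (1−0.000081) = 0.862608
P(Reactor cooling lost) [OR] = 1 − (1−0.523575) × (1−0.862608) × (1−0.26) = 0.951562
Rounded to 4 decimal places: P(Reactor cooling lost) ≈ 0.9516.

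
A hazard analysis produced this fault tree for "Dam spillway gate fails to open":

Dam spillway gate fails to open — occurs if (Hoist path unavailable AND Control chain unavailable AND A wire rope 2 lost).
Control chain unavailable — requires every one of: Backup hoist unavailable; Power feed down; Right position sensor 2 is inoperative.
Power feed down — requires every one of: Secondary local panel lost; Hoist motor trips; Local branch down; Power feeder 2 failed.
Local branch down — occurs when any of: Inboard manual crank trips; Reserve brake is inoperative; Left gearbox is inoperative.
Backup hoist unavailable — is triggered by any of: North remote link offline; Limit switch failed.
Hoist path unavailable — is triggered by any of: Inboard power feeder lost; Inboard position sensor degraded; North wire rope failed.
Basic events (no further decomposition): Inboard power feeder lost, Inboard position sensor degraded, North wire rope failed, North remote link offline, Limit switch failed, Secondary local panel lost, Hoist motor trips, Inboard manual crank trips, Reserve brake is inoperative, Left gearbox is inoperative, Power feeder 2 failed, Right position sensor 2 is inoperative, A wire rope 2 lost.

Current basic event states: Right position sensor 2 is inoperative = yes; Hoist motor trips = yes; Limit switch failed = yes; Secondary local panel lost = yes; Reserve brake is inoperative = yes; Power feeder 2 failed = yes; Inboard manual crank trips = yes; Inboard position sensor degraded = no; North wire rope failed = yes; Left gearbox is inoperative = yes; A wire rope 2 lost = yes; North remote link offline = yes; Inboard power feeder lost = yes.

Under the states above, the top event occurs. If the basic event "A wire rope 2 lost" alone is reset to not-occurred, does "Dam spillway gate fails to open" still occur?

No

Counterfactual: set "A wire rope 2 lost" to not occurred.
Hoist path unavailable [OR]: Inboard power feeder lost=occurs, Inboard position sensor degraded=not, North wire rope failed=occurs → at least one input occurs → occurs.
Backup hoist unavailable [OR]: North remote link offline=occurs, Limit switch failed=occurs → at least one input occurs → occurs.
Local branch down [OR]: Inboard manual crank trips=occurs, Reserve brake is inoperative=occurs, Left gearbox is inoperative=occurs → at least one input occurs → occurs.
Power feed down [AND]: Secondary local panel lost=occurs, Hoist motor trips=occurs, Local branch down=occurs, Power feeder 2 failed=occurs → all inputs occur → occurs.
Control chain unavailable [AND]: Backup hoist unavailable=occurs, Power feed down=occurs, Right position sensor 2 is inoperative=occurs → all inputs occur → occurs.
Dam spillway gate fails to open [AND]: Hoist path unavailable=occurs, Control chain unavailable=occurs, A wire rope 2 lost=not → not all inputs occur → does not occur.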